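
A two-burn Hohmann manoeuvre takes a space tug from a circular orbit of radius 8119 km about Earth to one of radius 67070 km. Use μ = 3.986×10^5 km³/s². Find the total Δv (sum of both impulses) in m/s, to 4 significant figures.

Δv = 3657 m/s

The Hohmann ellipse has a_t = (r₁ + r₂)/2 = 37594.5 km.
At r₁ the circular-orbit speed is v₁ = √(μ/r₁) = 7.007 km/s.
On the transfer ellipse at r₁, vis-viva equation gives v_p = √[μ(2/r₁ − 1/a_t)] = 9.359 km/s.
First burn Δv₁ = |v_p − v₁| = 2.352 km/s.
At r₂, v₂ = √(μ/r₂) = 2.438 km/s.
Transfer-orbit speed at r₂: v_a = √[μ(2/r₂ − 1/a_t)] = 1.133 km/s.
Second burn Δv₂ = |v₂ − v_a| = 1.305 km/s.
Total Δv = Δv₁ + Δv₂ = 3.657 km/s.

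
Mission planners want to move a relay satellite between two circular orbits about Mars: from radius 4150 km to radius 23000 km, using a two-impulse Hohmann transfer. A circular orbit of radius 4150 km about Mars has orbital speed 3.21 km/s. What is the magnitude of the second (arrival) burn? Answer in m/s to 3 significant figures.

From the circular-orbit relation v² = μ/r at r = 4150 km: μ = v²r = (3.21)² × 4150 = 42762.0 km³/s².
Transfer-ellipse semi-major axis a_t = (r₁ + r₂)/2 = (4150 + 23000)/2 = 13575 km.
Circular speed at r = 23000 km: v_c = √(μ/r) = 1.3635 km/s.
Transfer-orbit speed at the same r (vis-viva, a = a_t): v_t = √[μ(2/r − 1/a_t)] = 0.75391 km/s.
Δv₂ = |v_t − v_c| = |0.75391 − 1.3635| = 0.6096 km/s.

Δv₂ = 610 m/s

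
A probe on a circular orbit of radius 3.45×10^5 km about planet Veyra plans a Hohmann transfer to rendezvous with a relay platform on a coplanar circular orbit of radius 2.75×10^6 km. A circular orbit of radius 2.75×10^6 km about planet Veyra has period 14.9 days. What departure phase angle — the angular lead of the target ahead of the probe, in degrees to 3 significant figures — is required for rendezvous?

φ = 104°

From Kepler's third law T² = 4π²r³/μ at r = 2.75×10^6 km, T = 14.9 days = 14.9 × 86400 s = 1.28736×10^6 s: μ = 4π²r³/T² = 4.95402×10^8 km³/s².
Transfer-ellipse semi-major axis a_t = (r₁ + r₂)/2 = (3.450×10^5 + 2.750×10^6)/2 = 1.5475×10^6 km.
Transfer time t = π√(a_t³/μ) = 2.71717×10^5 s.
Target angular speed ω₂ = √(μ/r₂³) = 4.88067×10^-6 rad/s.
Angle swept by the target during transfer: ω₂·t = 1.32616 rad = 75.98°.
Arrival is 180° from departure on the ellipse, so φ = 180° − 75.98° = 104°.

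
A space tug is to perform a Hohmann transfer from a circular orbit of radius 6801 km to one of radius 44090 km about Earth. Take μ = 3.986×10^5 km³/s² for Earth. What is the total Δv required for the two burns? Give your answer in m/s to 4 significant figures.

Transfer-ellipse semi-major axis a_t = (r₁ + r₂)/2 = (6801 + 44090)/2 = 25445.5 km.
Circular speed at r₁: v₁ = √(μ/r₁) = √(3.986×10^5/6801) = 7.65565 km/s.
On the transfer ellipse at r₁, vis-viva equation gives v_p = √[μ(2/r₁ − 1/a_t)] = 10.0774 km/s.
First burn Δv₁ = |v_p − v₁| = 2.422 km/s.
Circular speed at r₂: v₂ = √(μ/r₂) = 3.0068 km/s.
Transfer-orbit speed at r₂: v_a = √[μ(2/r₂ − 1/a_t)] = 1.5545 km/s.
Second burn Δv₂ = |v₂ − v_a| = 1.452 km/s.
Total Δv = Δv₁ + Δv₂ = 3.874 km/s.

Δv = 3874 m/s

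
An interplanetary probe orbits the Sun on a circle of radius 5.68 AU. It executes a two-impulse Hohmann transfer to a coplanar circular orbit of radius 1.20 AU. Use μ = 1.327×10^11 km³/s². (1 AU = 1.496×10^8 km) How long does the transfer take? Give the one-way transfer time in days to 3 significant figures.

In km: r₁ = 5.68 × 1.496×10^8 = 8.49728×10^8 km; r₂ = 1.20 × 1.496×10^8 = 1.7952×10^8 km.
Semi-major axis of the transfer orbit: a_t = (8.49728×10^8 + 1.7952×10^8)/2 = 5.14624×10^8 km.
Half the transfer-orbit period gives t = π√(a_t³/μ) = 1.007×10^8 s.
Converting: 1.007×10^8 s ÷ 86400 s/day = 1170 days.

t = 1170 days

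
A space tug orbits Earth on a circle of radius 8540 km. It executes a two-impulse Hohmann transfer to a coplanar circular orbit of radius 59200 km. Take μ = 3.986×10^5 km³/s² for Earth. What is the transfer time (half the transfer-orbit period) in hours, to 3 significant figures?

t = 8.62 hours

The Hohmann ellipse has a_t = (r₁ + r₂)/2 = 33870 km.
Transfer time t = π√(a_t³/μ) = π√((33870)³ / 3.986×10^5) = 31020 s.
Converting: 31020 s ÷ 3600 s/hour = 8.62 hours.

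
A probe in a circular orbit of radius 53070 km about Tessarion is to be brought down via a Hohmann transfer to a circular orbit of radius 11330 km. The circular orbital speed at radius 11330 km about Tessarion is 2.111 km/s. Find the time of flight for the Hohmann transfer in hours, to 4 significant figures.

t = 22.44 hours

From the circular-orbit relation v² = μ/r at r = 11330 km: μ = v²r = (2.111)² × 11330 = 50490.1 km³/s².
The Hohmann ellipse has a_t = (r₁ + r₂)/2 = 32200 km.
By Kepler's third law the transfer-orbit period is T = 2π√(a_t³/μ), so t = T/2 = 80780 s.
Converting: 80780 s ÷ 3600 s/hour = 22.44 hours.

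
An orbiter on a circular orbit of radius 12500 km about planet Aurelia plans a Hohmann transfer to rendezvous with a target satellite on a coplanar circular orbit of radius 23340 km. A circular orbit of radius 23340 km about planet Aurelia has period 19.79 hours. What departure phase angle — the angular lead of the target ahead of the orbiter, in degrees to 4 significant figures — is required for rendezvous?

φ = 58.90°

From Kepler's third law T² = 4π²r³/μ at r = 23340 km, T = 19.79 hours = 19.79 × 3600 s = 71244 s: μ = 4π²r³/T² = 98893.0 km³/s².
Transfer-ellipse semi-major axis a_t = (r₁ + r₂)/2 = (12500 + 23340)/2 = 17920 km.
The half-period of the transfer ellipse is t = π√(a_t³/μ) = 23965 s.
Target angular speed ω₂ = √(μ/r₂³) = 8.8192×10^-5 rad/s.
Angle swept by the target during transfer: ω₂·t = 2.114 rad = 121.1°.
The orbiter traverses 180° on the transfer ellipse, so the target must lead by 180° − 121.1° = 58.90°.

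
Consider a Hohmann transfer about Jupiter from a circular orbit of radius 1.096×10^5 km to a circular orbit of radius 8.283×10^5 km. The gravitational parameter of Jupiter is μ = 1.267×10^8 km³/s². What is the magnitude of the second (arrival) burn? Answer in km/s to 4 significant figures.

Δv₂ = 6.389 km/s

Transfer-ellipse semi-major axis a_t = (r₁ + r₂)/2 = (1.096×10^5 + 8.283×10^5)/2 = 4.6895×10^5 km.
Circular speed at r = 8.283×10^5 km: v_c = √(μ/r) = 12.368 km/s.
Vis-viva on the transfer ellipse at r = 8.283×10^5 km gives v_t = √[μ(2/r − 1/a_t)] = 5.9791 km/s.
Δv₂ = |v_t − v_c| = |5.9791 − 12.368| = 6.389 km/s.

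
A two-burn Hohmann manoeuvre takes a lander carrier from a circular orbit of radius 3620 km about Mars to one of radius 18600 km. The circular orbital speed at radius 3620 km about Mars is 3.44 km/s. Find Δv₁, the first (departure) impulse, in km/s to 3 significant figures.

From the circular-orbit relation v² = μ/r at r = 3620 km: μ = v²r = (3.44)² × 3620 = 42837.6 km³/s².
Transfer-ellipse semi-major axis a_t = (r₁ + r₂)/2 = (3620 + 18600)/2 = 11110 km.
Circular speed at r = 3620 km: v_c = √(μ/r) = 3.440 km/s.
Vis-viva on the transfer ellipse at r = 3620 km gives v_t = √[μ(2/r − 1/a_t)] = 4.451 km/s.
Δv₁ = |v_t − v_c| = |4.451 − 3.440| = 1.011 km/s.

Δv₁ = 1.01 km/s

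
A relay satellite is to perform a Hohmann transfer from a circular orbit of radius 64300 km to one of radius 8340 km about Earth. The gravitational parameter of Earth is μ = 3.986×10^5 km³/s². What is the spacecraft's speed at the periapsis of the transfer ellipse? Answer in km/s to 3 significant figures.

Transfer-ellipse semi-major axis a_t = (r₁ + r₂)/2 = (64300 + 8340)/2 = 36320 km.
The periapsis of the transfer ellipse is at r = 8340 km.
From the vis-viva equation, v = √[μ(2/r − 1/a_t)] = 9.199 km/s.

v = 9.20 km/s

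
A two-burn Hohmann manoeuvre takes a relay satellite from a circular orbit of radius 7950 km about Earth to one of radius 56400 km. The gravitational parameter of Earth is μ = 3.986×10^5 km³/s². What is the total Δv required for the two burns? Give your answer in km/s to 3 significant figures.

Δv = 3.63 km/s

Semi-major axis of the transfer orbit: a_t = (7950 + 56400)/2 = 32175 km.
Circular speed at r₁: v₁ = √(μ/r₁) = √(3.986×10^5/7950) = 7.081 km/s.
Transfer-orbit speed at r₁ (vis-viva equation): v_p = √[μ(2/r₁ − 1/a_t)] = 9.375 km/s.
First burn Δv₁ = |v_p − v₁| = 2.294 km/s.
At r₂, v₂ = √(μ/r₂) = 2.658 km/s.
Transfer-orbit speed at r₂: v_a = √[μ(2/r₂ − 1/a_t)] = 1.321 km/s.
Second burn Δv₂ = |v₂ − v_a| = 1.337 km/s.
Total Δv = Δv₁ + Δv₂ = 3.631 km/s.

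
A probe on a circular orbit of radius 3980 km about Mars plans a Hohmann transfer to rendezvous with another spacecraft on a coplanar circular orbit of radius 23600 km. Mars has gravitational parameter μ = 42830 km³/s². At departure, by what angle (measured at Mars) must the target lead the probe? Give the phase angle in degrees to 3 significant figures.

φ = 99.6°

Transfer-ellipse semi-major axis a_t = (r₁ + r₂)/2 = (3980 + 23600)/2 = 13790 km.
The half-period of the transfer ellipse is t = π√(a_t³/μ) = 24582 s.
The target's mean motion on its circular orbit is ω₂ = √(μ/r₂³) = 5.7083×10^-5 rad/s.
Angle swept by the target during transfer: ω₂·t = 1.4032 rad = 80.40°.
Arrival is 180° from departure on the ellipse, so φ = 180° − 80.40° = 99.6°.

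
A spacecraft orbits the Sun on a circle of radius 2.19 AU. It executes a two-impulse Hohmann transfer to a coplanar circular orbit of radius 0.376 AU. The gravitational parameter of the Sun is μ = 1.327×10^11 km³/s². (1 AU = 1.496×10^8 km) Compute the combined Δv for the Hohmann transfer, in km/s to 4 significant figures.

Δv = 24.12 km/s

In km: r₁ = 2.19 × 1.496×10^8 = 3.27624×10^8 km; r₂ = 0.376 × 1.496×10^8 = 5.62496×10^7 km.
Semi-major axis of the transfer orbit: a_t = (3.27624×10^8 + 5.62496×10^7)/2 = 1.919368×10^8 km.
At r₁ the circular-orbit speed is v₁ = √(μ/r₁) = 20.126 km/s.
Transfer-orbit speed at r₁ (vis-viva): v_a = √[μ(2/r₁ − 1/a_t)] = 10.895 km/s.
First burn Δv₁ = |v_a − v₁| = 9.231 km/s.
At r₂, v₂ = √(μ/r₂) = 48.57 km/s.
Transfer-orbit speed at r₂: v_p = √[μ(2/r₂ − 1/a_t)] = 63.46 km/s.
Second burn Δv₂ = |v₂ − v_p| = 14.89 km/s.
Total Δv = Δv₁ + Δv₂ = 24.12 km/s.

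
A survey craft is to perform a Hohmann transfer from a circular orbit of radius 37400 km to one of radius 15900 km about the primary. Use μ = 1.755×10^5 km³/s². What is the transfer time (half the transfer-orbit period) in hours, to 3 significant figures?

t = 9.06 hours

The Hohmann ellipse has a_t = (r₁ + r₂)/2 = 26650 km.
By Kepler's third law the transfer-orbit period is T = 2π√(a_t³/μ), so t = T/2 = 32630 s.
Converting: 32630 s ÷ 3600 s/hour = 9.06 hours.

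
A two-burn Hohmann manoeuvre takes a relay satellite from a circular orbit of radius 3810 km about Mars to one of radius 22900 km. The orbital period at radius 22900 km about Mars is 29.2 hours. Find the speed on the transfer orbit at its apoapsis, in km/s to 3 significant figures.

From Kepler's third law T² = 4π²r³/μ at r = 22900 km, T = 29.2 hours = 29.2 × 3600 s = 1.0512×10^5 s: μ = 4π²r³/T² = 42903.8 km³/s².
Semi-major axis of the transfer orbit: a_t = (3810 + 22900)/2 = 13355 km.
At apoapsis, r = 22900 km.
Applying v² = μ(2/r − 1/a_t): v = 0.7311 km/s.

v = 0.731 km/s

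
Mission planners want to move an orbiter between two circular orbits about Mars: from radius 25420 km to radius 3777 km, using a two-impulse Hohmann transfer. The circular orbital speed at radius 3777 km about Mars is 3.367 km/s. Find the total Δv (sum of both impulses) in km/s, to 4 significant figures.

From the circular-orbit relation v² = μ/r at r = 3777 km: μ = v²r = (3.367)² × 3777 = 42818.7 km³/s².
Semi-major axis of the transfer orbit: a_t = (25420 + 3777)/2 = 14598.5 km.
Circular speed at r₁: v₁ = √(μ/r₁) = √(42818.7/25420) = 1.2979 km/s.
Transfer-orbit speed at r₁ (v² = μ(2/r − 1/a)): v_a = √[μ(2/r₁ − 1/a_t)] = 0.66016 km/s.
First burn Δv₁ = |v_a − v₁| = 0.6377 km/s.
At r₂, v₂ = √(μ/r₂) = 3.367 km/s.
Transfer-orbit speed at r₂: v_p = √[μ(2/r₂ − 1/a_t)] = 4.443 km/s.
Second burn Δv₂ = |v₂ − v_p| = 1.076 km/s.
Total Δv = Δv₁ + Δv₂ = 1.714 km/s.

Δv = 1.714 km/s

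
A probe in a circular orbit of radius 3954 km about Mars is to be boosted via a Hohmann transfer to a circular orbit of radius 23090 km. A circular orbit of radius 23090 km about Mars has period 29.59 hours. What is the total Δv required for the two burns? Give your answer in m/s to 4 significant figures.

From Kepler's third law T² = 4π²r³/μ at r = 23090 km, T = 29.59 hours = 29.59 × 3600 s = 1.06524×10^5 s: μ = 4π²r³/T² = 42828.9 km³/s².
Transfer-ellipse semi-major axis a_t = (r₁ + r₂)/2 = (3954 + 23090)/2 = 13522 km.
Circular speed at r₁: v₁ = √(μ/r₁) = √(42828.9/3954) = 3.291167 km/s.
Transfer-orbit speed at r₁ (vis-viva): v_p = √[μ(2/r₁ − 1/a_t)] = 4.300723 km/s.
First burn Δv₁ = |v_p − v₁| = 1.0096 km/s.
Circular speed at r₂: v₂ = √(μ/r₂) = 1.361935 km/s.
Transfer-orbit speed at r₂: v_a = √[μ(2/r₂ − 1/a_t)] = 0.7364685 km/s.
Second burn Δv₂ = |v₂ − v_a| = 0.62547 km/s.
Δv = Δv₁ + Δv₂ = 1.0096 + 0.62547 = 1.635 km/s.

Δv = 1635 m/s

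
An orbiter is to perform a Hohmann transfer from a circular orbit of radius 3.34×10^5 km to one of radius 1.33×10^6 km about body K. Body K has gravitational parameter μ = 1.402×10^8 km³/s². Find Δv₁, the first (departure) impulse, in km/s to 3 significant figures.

Transfer-ellipse semi-major axis a_t = (r₁ + r₂)/2 = (3.340×10^5 + 1.330×10^6)/2 = 8.320×10^5 km.
On the circular orbit at r = 3.340×10^5 km, v_c = √(μ/r) = 20.488 km/s.
Transfer-orbit speed at the same r (vis-viva, a = a_t): v_t = √[μ(2/r − 1/a_t)] = 25.904 km/s.
Δv₁ = |v_t − v_c| = |25.904 − 20.488| = 5.416 km/s.

Δv₁ = 5.42 km/s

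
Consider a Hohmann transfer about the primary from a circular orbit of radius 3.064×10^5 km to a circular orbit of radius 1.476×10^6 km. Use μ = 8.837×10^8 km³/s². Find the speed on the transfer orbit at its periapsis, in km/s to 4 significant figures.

v = 69.11 km/s

Transfer-ellipse semi-major axis a_t = (r₁ + r₂)/2 = (3.064×10^5 + 1.476×10^6)/2 = 8.912×10^5 km.
At periapsis, r = 3.064×10^5 km.
From the vis-viva equation, v = √[μ(2/r − 1/a_t)] = 69.11 km/s.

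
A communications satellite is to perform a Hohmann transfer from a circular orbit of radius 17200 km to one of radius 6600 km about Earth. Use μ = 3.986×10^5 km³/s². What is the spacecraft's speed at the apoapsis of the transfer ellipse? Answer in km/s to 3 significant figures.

v = 3.59 km/s

Transfer-ellipse semi-major axis a_t = (r₁ + r₂)/2 = (17200 + 6600)/2 = 11900 km.
At apoapsis, r = 17200 km.
Applying v² = μ(2/r − 1/a_t): v = 3.585 km/s.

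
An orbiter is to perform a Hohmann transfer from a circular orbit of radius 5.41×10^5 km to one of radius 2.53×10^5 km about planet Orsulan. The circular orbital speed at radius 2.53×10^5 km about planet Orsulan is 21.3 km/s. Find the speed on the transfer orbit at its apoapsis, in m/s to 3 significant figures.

v = 11600 m/s

From the circular-orbit relation v² = μ/r at r = 2.53×10^5 km: μ = v²r = (21.3)² × 2.53×10^5 = 1.14784×10^8 km³/s².
Transfer-ellipse semi-major axis a_t = (r₁ + r₂)/2 = (5.410×10^5 + 2.530×10^5)/2 = 3.970×10^5 km.
The apoapsis of the transfer ellipse is at r = 5.410×10^5 km.
Applying v² = μ(2/r − 1/a_t): v = 11.63 km/s.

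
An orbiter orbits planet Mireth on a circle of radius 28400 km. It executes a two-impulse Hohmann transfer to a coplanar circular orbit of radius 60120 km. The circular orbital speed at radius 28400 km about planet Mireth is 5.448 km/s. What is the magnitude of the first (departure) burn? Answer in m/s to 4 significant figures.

From the circular-orbit relation v² = μ/r at r = 28400 km: μ = v²r = (5.448)² × 28400 = 8.42932×10^5 km³/s².
Semi-major axis of the transfer orbit: a_t = (28400 + 60120)/2 = 44260 km.
Circular speed at r = 28400 km: v_c = √(μ/r) = 5.4480 km/s.
Transfer-orbit speed at the same r (vis-viva, a = a_t): v_t = √[μ(2/r − 1/a_t)] = 6.3495 km/s.
Δv₁ = |v_t − v_c| = |6.3495 − 5.4480| = 0.9015 km/s.

Δv₁ = 901.5 m/s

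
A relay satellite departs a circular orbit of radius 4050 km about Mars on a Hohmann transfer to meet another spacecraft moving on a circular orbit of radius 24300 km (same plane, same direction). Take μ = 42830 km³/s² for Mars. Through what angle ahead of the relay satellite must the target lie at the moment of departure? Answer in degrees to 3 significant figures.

Semi-major axis of the transfer orbit: a_t = (4050 + 24300)/2 = 14175 km.
The half-period of the transfer ellipse is t = π√(a_t³/μ) = 25619 s.
Target angular speed ω₂ = √(μ/r₂³) = 5.4634×10^-5 rad/s.
Angle swept by the target during transfer: ω₂·t = 1.3997 rad = 80.20°.
Arrival is 180° from departure on the ellipse, so φ = 180° − 80.20° = 99.8°.

φ = 99.8°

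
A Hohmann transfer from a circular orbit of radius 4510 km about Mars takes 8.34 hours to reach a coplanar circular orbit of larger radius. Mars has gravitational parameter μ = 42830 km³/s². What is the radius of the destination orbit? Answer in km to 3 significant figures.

Transfer time t = 8.34 hours = 30024 s, and t = π√(a_t³/μ).
So a_t = (μ t²/π²)^(1/3) = (42830 × (30024)² / π²)^(1/3) = 15757 km.
Since a_t = (r₁ + r₂)/2, r₂ = 2a_t − r₁ = 2×15757 − 4510 = 27004 km.

r₂ = 27000 km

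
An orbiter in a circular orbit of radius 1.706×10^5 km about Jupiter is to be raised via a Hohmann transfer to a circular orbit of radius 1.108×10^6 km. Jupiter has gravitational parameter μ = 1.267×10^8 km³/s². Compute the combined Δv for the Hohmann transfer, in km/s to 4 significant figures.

Δv = 13.79 km/s

The Hohmann ellipse has a_t = (r₁ + r₂)/2 = 6.393×10^5 km.
Circular speed at r₁: v₁ = √(μ/r₁) = √(1.267×10^8/1.706×10^5) = 27.252 km/s.
On the transfer ellipse at r₁, vis-viva equation gives v_p = √[μ(2/r₁ − 1/a_t)] = 35.877 km/s.
First burn Δv₁ = |v_p − v₁| = 8.625 km/s.
At r₂, v₂ = √(μ/r₂) = 10.693 km/s.
Transfer-orbit speed at r₂: v_a = √[μ(2/r₂ − 1/a_t)] = 5.5240 km/s.
Second burn Δv₂ = |v₂ − v_a| = 5.169 km/s.
Total Δv = Δv₁ + Δv₂ = 13.79 km/s.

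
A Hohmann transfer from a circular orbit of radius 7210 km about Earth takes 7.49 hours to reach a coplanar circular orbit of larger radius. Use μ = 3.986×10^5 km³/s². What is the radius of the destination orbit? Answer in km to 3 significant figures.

r₂ = 54500 km

Transfer time t = 7.49 hours = 26964 s, and t = π√(a_t³/μ).
So a_t = (μ t²/π²)^(1/3) = (3.986×10^5 × (26964)² / π²)^(1/3) = 30851 km.
Since a_t = (r₁ + r₂)/2, r₂ = 2a_t − r₁ = 2×30851 − 7210 = 54492 km.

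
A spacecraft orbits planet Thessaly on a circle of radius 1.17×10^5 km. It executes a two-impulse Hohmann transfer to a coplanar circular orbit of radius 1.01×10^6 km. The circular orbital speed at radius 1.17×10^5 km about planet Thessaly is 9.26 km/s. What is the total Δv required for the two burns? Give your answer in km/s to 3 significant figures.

Δv = 4.85 km/s

From the circular-orbit relation v² = μ/r at r = 1.17×10^5 km: μ = v²r = (9.26)² × 1.17×10^5 = 1.00325×10^7 km³/s².
The Hohmann ellipse has a_t = (r₁ + r₂)/2 = 5.635×10^5 km.
At r₁ the circular-orbit speed is v₁ = √(μ/r₁) = 9.2600 km/s.
On the transfer ellipse at r₁, vis-viva gives v_p = √[μ(2/r₁ − 1/a_t)] = 12.397 km/s.
First burn Δv₁ = |v_p − v₁| = 3.137 km/s.
At r₂, v₂ = √(μ/r₂) = 3.152 km/s.
Transfer-orbit speed at r₂: v_a = √[μ(2/r₂ − 1/a_t)] = 1.436 km/s.
Second burn Δv₂ = |v₂ − v_a| = 1.716 km/s.
Δv = Δv₁ + Δv₂ = 3.137 + 1.716 = 4.853 km/s.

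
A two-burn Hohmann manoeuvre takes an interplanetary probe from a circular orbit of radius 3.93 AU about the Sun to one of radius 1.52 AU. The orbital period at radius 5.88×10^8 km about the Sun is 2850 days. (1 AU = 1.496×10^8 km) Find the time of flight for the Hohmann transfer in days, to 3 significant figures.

t = 823 days

From Kepler's third law T² = 4π²r³/μ at r = 5.88×10^8 km, T = 2850 days = 2850 × 86400 s = 2.4624×10^8 s: μ = 4π²r³/T² = 1.32365×10^11 km³/s².
In km: r₁ = 3.93 × 1.496×10^8 = 5.87928×10^8 km; r₂ = 1.52 × 1.496×10^8 = 2.27392×10^8 km.
Transfer-ellipse semi-major axis a_t = (r₁ + r₂)/2 = (5.87928×10^8 + 2.27392×10^8)/2 = 4.0766×10^8 km.
Transfer time t = π√(a_t³/μ) = π√((4.0766×10^8)³ / 1.32365×10^11) = 7.107×10^7 s.
Converting: 7.107×10^7 s ÷ 86400 s/day = 823 days.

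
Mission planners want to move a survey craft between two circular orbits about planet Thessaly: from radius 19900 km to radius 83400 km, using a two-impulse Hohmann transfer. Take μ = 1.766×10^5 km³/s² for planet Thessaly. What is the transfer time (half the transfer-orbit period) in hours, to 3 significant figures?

t = 24.4 hours

The Hohmann ellipse has a_t = (r₁ + r₂)/2 = 51650 km.
Transfer time t = π√(a_t³/μ) = π√((51650)³ / 1.766×10^5) = 87750 s.
Converting: 87750 s ÷ 3600 s/hour = 24.4 hours.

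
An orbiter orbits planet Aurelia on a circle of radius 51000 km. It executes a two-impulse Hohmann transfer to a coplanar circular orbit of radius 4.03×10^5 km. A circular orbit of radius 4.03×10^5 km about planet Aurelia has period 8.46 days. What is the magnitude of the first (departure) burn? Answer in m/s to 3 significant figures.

Δv₁ = 3240 m/s

From Kepler's third law T² = 4π²r³/μ at r = 4.03×10^5 km, T = 8.46 days = 8.46 × 86400 s = 7.30944×10^5 s: μ = 4π²r³/T² = 4.83623×10^6 km³/s².
The Hohmann ellipse has a_t = (r₁ + r₂)/2 = 2.270×10^5 km.
On the circular orbit at r = 51000 km, v_c = √(μ/r) = 9.7380 km/s.
Transfer-orbit speed at the same r (vis-viva, a = a_t): v_t = √[μ(2/r − 1/a_t)] = 12.975 km/s.
Δv₁ = |v_t − v_c| = |12.975 − 9.7380| = 3.237 km/s.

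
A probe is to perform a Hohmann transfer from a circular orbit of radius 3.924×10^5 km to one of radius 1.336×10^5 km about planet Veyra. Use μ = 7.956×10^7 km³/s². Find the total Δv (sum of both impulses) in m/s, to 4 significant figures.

Transfer-ellipse semi-major axis a_t = (r₁ + r₂)/2 = (3.924×10^5 + 1.336×10^5)/2 = 2.630×10^5 km.
At r₁ the circular-orbit speed is v₁ = √(μ/r₁) = 14.24 km/s.
On the transfer ellipse at r₁, vis-viva gives v_a = √[μ(2/r₁ − 1/a_t)] = 10.15 km/s.
First burn Δv₁ = |v_a − v₁| = 4.090 km/s.
Circular speed at r₂: v₂ = √(μ/r₂) = 24.403 km/s.
Transfer-orbit speed at r₂: v_p = √[μ(2/r₂ − 1/a_t)] = 29.808 km/s.
Second burn Δv₂ = |v₂ − v_p| = 5.405 km/s.
Δv = Δv₁ + Δv₂ = 4.090 + 5.405 = 9.495 km/s.

Δv = 9495 m/s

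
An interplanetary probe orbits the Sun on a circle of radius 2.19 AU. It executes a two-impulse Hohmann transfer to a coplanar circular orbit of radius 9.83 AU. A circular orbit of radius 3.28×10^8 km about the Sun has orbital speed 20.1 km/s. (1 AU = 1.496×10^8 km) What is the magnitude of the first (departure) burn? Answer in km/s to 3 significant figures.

Δv₁ = 5.61 km/s

From the circular-orbit relation v² = μ/r at r = 3.28×10^8 km: μ = v²r = (20.1)² × 3.28×10^8 = 1.32515×10^11 km³/s².
In km: r₁ = 2.19 × 1.496×10^8 = 3.27624×10^8 km; r₂ = 9.83 × 1.496×10^8 = 1.470568×10^9 km.
The Hohmann ellipse has a_t = (r₁ + r₂)/2 = 8.99096×10^8 km.
On the circular orbit at r = 3.27624×10^8 km, v_c = √(μ/r) = 20.112 km/s.
Transfer-orbit speed at the same r (vis-viva, a = a_t): v_t = √[μ(2/r − 1/a_t)] = 25.721 km/s.
Δv₁ = |v_t − v_c| = |25.721 − 20.112| = 5.609 km/s.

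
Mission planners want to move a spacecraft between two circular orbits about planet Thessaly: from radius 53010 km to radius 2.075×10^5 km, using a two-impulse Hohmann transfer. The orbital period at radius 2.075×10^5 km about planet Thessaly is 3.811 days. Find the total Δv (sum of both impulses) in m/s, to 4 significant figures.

Δv = 3487 m/s

From Kepler's third law T² = 4π²r³/μ at r = 2.075×10^5 km, T = 3.811 days = 3.811 × 86400 s = 3.292704×10^5 s: μ = 4π²r³/T² = 3.25318×10^6 km³/s².
Transfer-ellipse semi-major axis a_t = (r₁ + r₂)/2 = (53010 + 2.075×10^5)/2 = 1.30255×10^5 km.
At r₁ the circular-orbit speed is v₁ = √(μ/r₁) = 7.83385 km/s.
On the transfer ellipse at r₁, vis-viva gives v_p = √[μ(2/r₁ − 1/a_t)] = 9.88752 km/s.
First burn Δv₁ = |v_p − v₁| = 2.0537 km/s.
Circular speed at r₂: v₂ = √(μ/r₂) = 3.95954 km/s.
Transfer-orbit speed at r₂: v_a = √[μ(2/r₂ − 1/a_t)] = 2.52596 km/s.
Second burn Δv₂ = |v₂ − v_a| = 1.4336 km/s.
Δv = Δv₁ + Δv₂ = 2.0537 + 1.4336 = 3.487 km/s.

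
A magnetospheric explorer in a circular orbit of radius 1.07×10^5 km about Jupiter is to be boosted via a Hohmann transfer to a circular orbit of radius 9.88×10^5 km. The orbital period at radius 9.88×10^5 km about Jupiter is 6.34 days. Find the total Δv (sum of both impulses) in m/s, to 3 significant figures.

Δv = 18100 m/s

From Kepler's third law T² = 4π²r³/μ at r = 9.88×10^5 km, T = 6.34 days = 6.34 × 86400 s = 5.47776×10^5 s: μ = 4π²r³/T² = 1.26889×10^8 km³/s².
Semi-major axis of the transfer orbit: a_t = (1.070×10^5 + 9.880×10^5)/2 = 5.475×10^5 km.
Circular speed at r₁: v₁ = √(μ/r₁) = √(1.26889×10^8/1.070×10^5) = 34.43661 km/s.
Transfer-orbit speed at r₁ (vis-viva equation): v_p = √[μ(2/r₁ − 1/a_t)] = 46.26013 km/s.
First burn Δv₁ = |v_p − v₁| = 11.824 km/s.
At r₂, v₂ = √(μ/r₂) = 11.33271 km/s.
Transfer-orbit speed at r₂: v_a = √[μ(2/r₂ − 1/a_t)] = 5.009953 km/s.
Second burn Δv₂ = |v₂ − v_a| = 6.3228 km/s.
Δv = Δv₁ + Δv₂ = 11.824 + 6.3228 = 18.15 km/s.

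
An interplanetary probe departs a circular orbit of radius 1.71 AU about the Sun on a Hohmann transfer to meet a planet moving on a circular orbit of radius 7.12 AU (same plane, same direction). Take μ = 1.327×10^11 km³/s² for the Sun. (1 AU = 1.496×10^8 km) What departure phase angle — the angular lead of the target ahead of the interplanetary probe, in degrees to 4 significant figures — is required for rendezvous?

φ = 92.11°

In km: r₁ = 1.71 × 1.496×10^8 = 2.55816×10^8 km; r₂ = 7.12 × 1.496×10^8 = 1.065152×10^9 km.
Semi-major axis of the transfer orbit: a_t = (2.55816×10^8 + 1.065152×10^9)/2 = 6.60484×10^8 km.
Transfer time t = π√(a_t³/μ) = 1.464×10^8 s.
The target's mean motion on its circular orbit is ω₂ = √(μ/r₂³) = 1.048×10^-8 rad/s.
Angle swept by the target during transfer: ω₂·t = 1.534 rad = 87.89°.
Arrival is 180° from departure on the ellipse, so φ = 180° − 87.89° = 92.11°.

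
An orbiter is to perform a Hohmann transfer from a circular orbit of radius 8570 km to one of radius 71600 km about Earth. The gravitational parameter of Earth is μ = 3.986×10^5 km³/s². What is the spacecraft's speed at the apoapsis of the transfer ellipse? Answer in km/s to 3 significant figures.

Transfer-ellipse semi-major axis a_t = (r₁ + r₂)/2 = (8570 + 71600)/2 = 40085 km.
The apoapsis of the transfer ellipse is at r = 71600 km.
From the vis-viva equation, v = √[μ(2/r − 1/a_t)] = 1.091 km/s.

v = 1.09 km/s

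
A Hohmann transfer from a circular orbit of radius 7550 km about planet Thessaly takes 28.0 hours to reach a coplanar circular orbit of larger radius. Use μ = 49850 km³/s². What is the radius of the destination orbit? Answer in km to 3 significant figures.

Transfer time t = 28.0 hours = 1.008×10^5 s, and t = π√(a_t³/μ).
So a_t = (μ t²/π²)^(1/3) = (49850 × (1.008×10^5)² / π²)^(1/3) = 37162 km.
Since a_t = (r₁ + r₂)/2, r₂ = 2a_t − r₁ = 2×37162 − 7550 = 66774 km.

r₂ = 66800 km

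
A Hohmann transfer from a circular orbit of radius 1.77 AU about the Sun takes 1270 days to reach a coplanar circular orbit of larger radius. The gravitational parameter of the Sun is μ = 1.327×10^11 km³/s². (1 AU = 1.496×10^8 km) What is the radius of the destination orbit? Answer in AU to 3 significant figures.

In km: r₁ = 1.77 × 1.496×10^8 = 2.64792×10^8 km.
Transfer time t = 1270 days = 1.09728×10^8 s, and t = π√(a_t³/μ).
So a_t = (μ t²/π²)^(1/3) = (1.327×10^11 × (1.09728×10^8)² / π²)^(1/3) = 5.4501×10^8 km.
Since a_t = (r₁ + r₂)/2, r₂ = 2a_t − r₁ = 2×5.4501×10^8 − 2.64792×10^8 = 8.25228×10^8 km.
In AU: r₂ = 8.25228×10^8 / 1.496×10^8 = 5.52 AU.

r₂ = 5.52 AU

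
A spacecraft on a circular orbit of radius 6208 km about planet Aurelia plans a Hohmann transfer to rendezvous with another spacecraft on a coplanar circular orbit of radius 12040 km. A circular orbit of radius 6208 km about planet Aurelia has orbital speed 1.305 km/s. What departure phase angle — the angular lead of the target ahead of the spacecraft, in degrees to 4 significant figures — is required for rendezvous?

From the circular-orbit relation v² = μ/r at r = 6208 km: μ = v²r = (1.305)² × 6208 = 10572.4 km³/s².
The Hohmann ellipse has a_t = (r₁ + r₂)/2 = 9124 km.
Transfer time t = π√(a_t³/μ) = 26628.2 s.
Target angular speed ω₂ = √(μ/r₂³) = 7.78299×10^-5 rad/s.
Angle swept by the target during transfer: ω₂·t = 2.07247 rad = 118.74°.
The spacecraft traverses 180° on the transfer ellipse, so the target must lead by 180° − 118.74° = 61.26°.

φ = 61.26°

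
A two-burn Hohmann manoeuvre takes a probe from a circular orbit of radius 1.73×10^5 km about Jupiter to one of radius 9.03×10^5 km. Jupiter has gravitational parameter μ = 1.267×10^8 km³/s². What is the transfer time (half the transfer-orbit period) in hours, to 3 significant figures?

t = 30.6 hours

The Hohmann ellipse has a_t = (r₁ + r₂)/2 = 5.380×10^5 km.
Half the transfer-orbit period gives t = π√(a_t³/μ) = 1.101×10^5 s.
Converting: 1.101×10^5 s ÷ 3600 s/hour = 30.6 hours.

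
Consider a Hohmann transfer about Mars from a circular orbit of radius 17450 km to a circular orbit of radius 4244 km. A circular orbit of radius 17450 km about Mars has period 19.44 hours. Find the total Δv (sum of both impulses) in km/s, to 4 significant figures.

Δv = 1.439 km/s

From Kepler's third law T² = 4π²r³/μ at r = 17450 km, T = 19.44 hours = 19.44 × 3600 s = 69984 s: μ = 4π²r³/T² = 42830.0 km³/s².
Semi-major axis of the transfer orbit: a_t = (17450 + 4244)/2 = 10847 km.
At r₁ the circular-orbit speed is v₁ = √(μ/r₁) = 1.5667 km/s.
Transfer-orbit speed at r₁ (v² = μ(2/r − 1/a)): v_a = √[μ(2/r₁ − 1/a_t)] = 0.97996 km/s.
First burn Δv₁ = |v_a − v₁| = 0.5867 km/s.
At r₂, v₂ = √(μ/r₂) = 3.1768 km/s.
Transfer-orbit speed at r₂: v_p = √[μ(2/r₂ − 1/a_t)] = 4.0293 km/s.
Second burn Δv₂ = |v₂ − v_p| = 0.8525 km/s.
Δv = Δv₁ + Δv₂ = 0.5867 + 0.8525 = 1.439 km/s.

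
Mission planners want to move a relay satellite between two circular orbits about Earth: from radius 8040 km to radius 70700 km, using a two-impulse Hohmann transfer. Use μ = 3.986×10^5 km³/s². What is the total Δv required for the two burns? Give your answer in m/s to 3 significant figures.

Δv = 3700 m/s

The Hohmann ellipse has a_t = (r₁ + r₂)/2 = 39370 km.
Circular speed at r₁: v₁ = √(μ/r₁) = √(3.986×10^5/8040) = 7.0411 km/s.
Transfer-orbit speed at r₁ (v² = μ(2/r − 1/a)): v_p = √[μ(2/r₁ − 1/a_t)] = 9.4356 km/s.
First burn Δv₁ = |v_p − v₁| = 2.3945 km/s.
At r₂, v₂ = √(μ/r₂) = 2.3744 km/s.
Transfer-orbit speed at r₂: v_a = √[μ(2/r₂ − 1/a_t)] = 1.0730 km/s.
Second burn Δv₂ = |v₂ − v_a| = 1.3014 km/s.
Total Δv = Δv₁ + Δv₂ = 3.696 km/s.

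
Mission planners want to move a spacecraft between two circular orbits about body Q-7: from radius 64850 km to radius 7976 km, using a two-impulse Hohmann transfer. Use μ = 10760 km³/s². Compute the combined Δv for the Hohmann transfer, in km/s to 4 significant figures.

Semi-major axis of the transfer orbit: a_t = (64850 + 7976)/2 = 36413 km.
At r₁ the circular-orbit speed is v₁ = √(μ/r₁) = 0.4073 km/s.
On the transfer ellipse at r₁, vis-viva gives v_a = √[μ(2/r₁ − 1/a_t)] = 0.1906 km/s.
First burn Δv₁ = |v_a − v₁| = 0.2167 km/s.
Circular speed at r₂: v₂ = √(μ/r₂) = 1.1615 km/s.
Transfer-orbit speed at r₂: v_p = √[μ(2/r₂ − 1/a_t)] = 1.5500 km/s.
Second burn Δv₂ = |v₂ − v_p| = 0.3885 km/s.
Δv = Δv₁ + Δv₂ = 0.2167 + 0.3885 = 0.6052 km/s.

Δv = 0.6052 km/s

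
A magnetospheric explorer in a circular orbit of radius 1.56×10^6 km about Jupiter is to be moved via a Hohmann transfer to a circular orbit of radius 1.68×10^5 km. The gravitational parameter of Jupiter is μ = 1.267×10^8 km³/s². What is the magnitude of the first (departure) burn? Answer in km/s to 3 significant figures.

Δv₁ = 5.04 km/s

Transfer-ellipse semi-major axis a_t = (r₁ + r₂)/2 = (1.560×10^6 + 1.680×10^5)/2 = 8.640×10^5 km.
Circular speed at r = 1.560×10^6 km: v_c = √(μ/r) = 9.012 km/s.
Transfer-orbit speed at the same r (vis-viva, a = a_t): v_t = √[μ(2/r − 1/a_t)] = 3.974 km/s.
Δv₁ = |v_t − v_c| = |3.974 − 9.012| = 5.038 km/s.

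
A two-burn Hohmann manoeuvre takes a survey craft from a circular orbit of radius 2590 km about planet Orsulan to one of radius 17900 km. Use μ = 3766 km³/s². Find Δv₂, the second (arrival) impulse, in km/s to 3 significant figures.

Δv₂ = 0.228 km/s

Semi-major axis of the transfer orbit: a_t = (2590 + 17900)/2 = 10245 km.
On the circular orbit at r = 17900 km, v_c = √(μ/r) = 0.4587 km/s.
Transfer-orbit speed at the same r (vis-viva, a = a_t): v_t = √[μ(2/r − 1/a_t)] = 0.2306 km/s.
Δv₂ = |v_t − v_c| = |0.2306 − 0.4587| = 0.2281 km/s.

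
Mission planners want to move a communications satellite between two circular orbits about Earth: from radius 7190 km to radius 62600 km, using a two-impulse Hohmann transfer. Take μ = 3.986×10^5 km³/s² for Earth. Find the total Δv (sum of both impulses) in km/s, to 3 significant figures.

Δv = 3.90 km/s

Semi-major axis of the transfer orbit: a_t = (7190 + 62600)/2 = 34895 km.
At r₁ the circular-orbit speed is v₁ = √(μ/r₁) = 7.446 km/s.
Transfer-orbit speed at r₁ (vis-viva): v_p = √[μ(2/r₁ − 1/a_t)] = 9.973 km/s.
First burn Δv₁ = |v_p − v₁| = 2.527 km/s.
Circular speed at r₂: v₂ = √(μ/r₂) = 2.523 km/s.
Transfer-orbit speed at r₂: v_a = √[μ(2/r₂ − 1/a_t)] = 1.145 km/s.
Second burn Δv₂ = |v₂ − v_a| = 1.378 km/s.
Δv = Δv₁ + Δv₂ = 2.527 + 1.378 = 3.905 km/s.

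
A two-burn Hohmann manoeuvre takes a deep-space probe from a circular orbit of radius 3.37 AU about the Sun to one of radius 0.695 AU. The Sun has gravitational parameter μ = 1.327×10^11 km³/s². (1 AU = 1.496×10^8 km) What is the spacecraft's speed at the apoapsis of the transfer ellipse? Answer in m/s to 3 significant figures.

In km: r₁ = 3.37 × 1.496×10^8 = 5.04152×10^8 km; r₂ = 0.695 × 1.496×10^8 = 1.03972×10^8 km.
The Hohmann ellipse has a_t = (r₁ + r₂)/2 = 3.04062×10^8 km.
At apoapsis, r = 5.04152×10^8 km.
Applying v² = μ(2/r − 1/a_t): v = 9.487 km/s.

v = 9490 m/s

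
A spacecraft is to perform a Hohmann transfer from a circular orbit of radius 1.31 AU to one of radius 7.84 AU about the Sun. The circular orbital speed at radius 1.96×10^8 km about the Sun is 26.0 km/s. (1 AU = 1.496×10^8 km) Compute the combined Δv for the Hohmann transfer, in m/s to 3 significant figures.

From the circular-orbit relation v² = μ/r at r = 1.96×10^8 km: μ = v²r = (26.0)² × 1.96×10^8 = 1.32496×10^11 km³/s².
In km: r₁ = 1.31 × 1.496×10^8 = 1.95976×10^8 km; r₂ = 7.84 × 1.496×10^8 = 1.172864×10^9 km.
Semi-major axis of the transfer orbit: a_t = (1.95976×10^8 + 1.172864×10^9)/2 = 6.8442×10^8 km.
At r₁ the circular-orbit speed is v₁ = √(μ/r₁) = 26.002 km/s.
On the transfer ellipse at r₁, v² = μ(2/r − 1/a) gives v_p = √[μ(2/r₁ − 1/a_t)] = 34.038 km/s.
First burn Δv₁ = |v_p − v₁| = 8.036 km/s.
At r₂, v₂ = √(μ/r₂) = 10.6286 km/s.
Transfer-orbit speed at r₂: v_a = √[μ(2/r₂ − 1/a_t)] = 5.68745 km/s.
Second burn Δv₂ = |v₂ − v_a| = 4.941 km/s.
Δv = Δv₁ + Δv₂ = 8.036 + 4.941 = 12.98 km/s.

Δv = 13000 m/s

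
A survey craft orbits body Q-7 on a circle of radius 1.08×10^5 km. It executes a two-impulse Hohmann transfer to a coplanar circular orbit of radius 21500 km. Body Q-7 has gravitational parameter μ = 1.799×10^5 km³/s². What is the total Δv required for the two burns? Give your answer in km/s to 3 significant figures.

Δv = 1.39 km/s

Transfer-ellipse semi-major axis a_t = (r₁ + r₂)/2 = (1.080×10^5 + 21500)/2 = 64750 km.
Circular speed at r₁: v₁ = √(μ/r₁) = √(1.799×10^5/1.080×10^5) = 1.2906 km/s.
Transfer-orbit speed at r₁ (v² = μ(2/r − 1/a)): v_a = √[μ(2/r₁ − 1/a_t)] = 0.74371 km/s.
First burn Δv₁ = |v_a − v₁| = 0.5469 km/s.
Circular speed at r₂: v₂ = √(μ/r₂) = 2.89265 km/s.
Transfer-orbit speed at r₂: v_p = √[μ(2/r₂ − 1/a_t)] = 3.73584 km/s.
Second burn Δv₂ = |v₂ − v_p| = 0.8432 km/s.
Total Δv = Δv₁ + Δv₂ = 1.390 km/s.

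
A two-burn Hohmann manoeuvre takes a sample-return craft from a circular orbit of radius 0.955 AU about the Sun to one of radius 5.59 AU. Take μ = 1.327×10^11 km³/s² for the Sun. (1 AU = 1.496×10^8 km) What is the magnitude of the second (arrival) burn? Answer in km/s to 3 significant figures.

In km: r₁ = 0.955 × 1.496×10^8 = 1.42868×10^8 km; r₂ = 5.59 × 1.496×10^8 = 8.36264×10^8 km.
Semi-major axis of the transfer orbit: a_t = (1.42868×10^8 + 8.36264×10^8)/2 = 4.89566×10^8 km.
Circular speed at r = 8.36264×10^8 km: v_c = √(μ/r) = 12.597 km/s.
Transfer-orbit speed at the same r (vis-viva, a = a_t): v_t = √[μ(2/r − 1/a_t)] = 6.8050 km/s.
Δv₂ = |v_t − v_c| = |6.8050 − 12.597| = 5.792 km/s.

Δv₂ = 5.79 km/s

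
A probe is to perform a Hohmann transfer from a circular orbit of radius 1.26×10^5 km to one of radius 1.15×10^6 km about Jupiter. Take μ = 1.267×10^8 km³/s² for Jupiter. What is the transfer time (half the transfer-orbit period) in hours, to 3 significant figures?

Semi-major axis of the transfer orbit: a_t = (1.260×10^5 + 1.150×10^6)/2 = 6.380×10^5 km.
Transfer time t = π√(a_t³/μ) = π√((6.380×10^5)³ / 1.267×10^8) = 1.422×10^5 s.
Converting: 1.422×10^5 s ÷ 3600 s/hour = 39.5 hours.

t = 39.5 hours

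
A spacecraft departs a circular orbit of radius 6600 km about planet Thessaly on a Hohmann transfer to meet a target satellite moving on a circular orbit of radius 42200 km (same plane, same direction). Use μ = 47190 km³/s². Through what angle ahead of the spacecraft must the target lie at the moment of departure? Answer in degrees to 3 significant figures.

The Hohmann ellipse has a_t = (r₁ + r₂)/2 = 24400 km.
The half-period of the transfer ellipse is t = π√(a_t³/μ) = 55120.1 s.
Target angular speed ω₂ = √(μ/r₂³) = 2.50586×10^-5 rad/s.
Angle swept by the target during transfer: ω₂·t = 1.3812 rad = 79.14°.
Arrival is 180° from departure on the ellipse, so φ = 180° − 79.14° = 101°.

φ = 101°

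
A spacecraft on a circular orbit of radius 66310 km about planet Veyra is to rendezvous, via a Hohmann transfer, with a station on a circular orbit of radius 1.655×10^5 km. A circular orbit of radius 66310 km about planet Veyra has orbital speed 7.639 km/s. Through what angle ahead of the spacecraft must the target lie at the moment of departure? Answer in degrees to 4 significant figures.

From the circular-orbit relation v² = μ/r at r = 66310 km: μ = v²r = (7.639)² × 66310 = 3.86948×10^6 km³/s².
The Hohmann ellipse has a_t = (r₁ + r₂)/2 = 1.15905×10^5 km.
The half-period of the transfer ellipse is t = π√(a_t³/μ) = 63019.8 s.
Target angular speed ω₂ = √(μ/r₂³) = 2.92166×10^-5 rad/s.
Angle swept by the target during transfer: ω₂·t = 1.8412 rad = 105.49°.
The spacecraft traverses 180° on the transfer ellipse, so the target must lead by 180° − 105.49° = 74.51°.

φ = 74.51°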